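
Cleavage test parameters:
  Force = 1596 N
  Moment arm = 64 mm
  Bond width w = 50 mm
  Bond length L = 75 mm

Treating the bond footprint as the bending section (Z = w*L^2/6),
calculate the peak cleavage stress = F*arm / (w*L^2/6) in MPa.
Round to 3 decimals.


M = 1596 * 64 = 102144 N*mm
Z = 50 * 75^2 / 6 = 281250 / 6 mm^3
sigma = M / Z = 6 * 102144 / 281250 = 612864 / 281250
= 2.179 MPa

2.179


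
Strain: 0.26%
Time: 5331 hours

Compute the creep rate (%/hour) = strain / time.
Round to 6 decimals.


Creep rate = 0.26 / 5331
= 0.000049 %/h

0.000049


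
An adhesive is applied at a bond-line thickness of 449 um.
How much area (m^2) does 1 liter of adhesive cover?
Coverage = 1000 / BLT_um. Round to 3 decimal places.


Coverage = 1000 / 449 = 2.227 m^2

2.227


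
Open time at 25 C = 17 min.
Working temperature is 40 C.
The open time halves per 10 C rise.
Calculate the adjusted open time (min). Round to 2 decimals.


factor = 2^((40 - 25) / 10) = 2.8284
ot = 17 / 2.8284 = 6.01 min

6.01


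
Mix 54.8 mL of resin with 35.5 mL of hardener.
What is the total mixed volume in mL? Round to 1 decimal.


Total = 54.8 + 35.5 = 90.3 mL

90.3


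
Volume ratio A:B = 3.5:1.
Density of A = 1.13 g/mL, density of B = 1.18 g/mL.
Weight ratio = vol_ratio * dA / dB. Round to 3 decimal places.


Wt ratio = 3.5 * 1.13 / 1.18
= 3.352

3.352


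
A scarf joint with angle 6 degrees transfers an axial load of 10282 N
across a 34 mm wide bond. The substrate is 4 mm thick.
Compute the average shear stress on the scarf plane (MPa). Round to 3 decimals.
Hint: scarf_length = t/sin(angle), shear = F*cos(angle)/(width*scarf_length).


scarf_length = 4 / sin(6 deg) = 38.2671 mm
cos(6 deg) = 0.994522
shear stress = 10282 * 0.994522 / (34 * 38.2671)
= 7.859 MPa

7.859


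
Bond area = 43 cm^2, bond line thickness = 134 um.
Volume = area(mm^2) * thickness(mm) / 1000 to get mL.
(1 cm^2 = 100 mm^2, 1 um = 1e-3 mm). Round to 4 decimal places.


area_mm2 = 43 * 100 = 4300
blt_mm = 134 * 1e-3 = 0.134
vol_mm3 = 4300 * 0.134 = 576.2
vol_mL = 576.2 / 1000 = 0.5762 mL

0.5762


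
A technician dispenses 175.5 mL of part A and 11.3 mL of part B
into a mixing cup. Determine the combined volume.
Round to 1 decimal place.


Combined volume = 175.5 + 11.3
= 186.8 mL

186.8


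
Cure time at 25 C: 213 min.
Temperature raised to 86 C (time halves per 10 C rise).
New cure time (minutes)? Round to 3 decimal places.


Acceleration factor = 2^(61/10) = 68.5935
New time = 213 / 68.5935 = 3.105 min

3.105


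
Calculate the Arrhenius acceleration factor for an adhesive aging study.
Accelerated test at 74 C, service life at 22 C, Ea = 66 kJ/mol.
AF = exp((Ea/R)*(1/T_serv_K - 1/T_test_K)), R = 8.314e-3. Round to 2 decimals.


T_test = 347.15 K, T_serv = 295.15 K
Ea/R = 66 / 0.008314 = 7938.42
AF = exp(7938.42 * (1/295.15 - 1/347.15))
= 56.19

56.19


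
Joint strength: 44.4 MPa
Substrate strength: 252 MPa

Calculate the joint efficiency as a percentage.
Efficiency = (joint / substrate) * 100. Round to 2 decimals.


Efficiency = (44.4 / 252) * 100 = 17.62%

17.62


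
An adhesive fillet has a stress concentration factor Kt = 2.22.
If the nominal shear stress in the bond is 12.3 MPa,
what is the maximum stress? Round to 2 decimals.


Max stress = 12.3 * 2.22 = 27.31 MPa

27.31


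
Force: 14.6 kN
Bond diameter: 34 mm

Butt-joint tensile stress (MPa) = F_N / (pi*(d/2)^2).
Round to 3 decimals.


F_N = 14.6 * 1000 = 14600.0 N
A = pi*(17.0)^2 = 907.9203 mm^2
stress = 14600.0 / 907.9203 = 16.081 MPa

16.081


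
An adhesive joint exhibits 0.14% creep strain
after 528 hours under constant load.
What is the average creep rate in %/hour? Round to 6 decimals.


Creep rate = strain / time
= 0.14 / 528
= 0.000265 %/h

0.000265


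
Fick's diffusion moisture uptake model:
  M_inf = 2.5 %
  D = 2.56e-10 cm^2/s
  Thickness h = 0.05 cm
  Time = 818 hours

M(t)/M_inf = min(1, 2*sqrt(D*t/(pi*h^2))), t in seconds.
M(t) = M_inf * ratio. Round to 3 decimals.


t_sec = 818 * 3600 = 2944800
ratio = 2*sqrt(2.56e-10*2944800/(pi*0.05^2))
= min(1, 0.619631)
= 0.619631
M(t) = 2.5 * 0.619631 = 1.549 %

1.549


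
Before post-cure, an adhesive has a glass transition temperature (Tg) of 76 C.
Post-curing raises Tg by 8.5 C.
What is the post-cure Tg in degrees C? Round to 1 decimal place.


Tg_post = Tg_base + delta_Tg
= 76 + 8.5
= 84.5 C

84.5


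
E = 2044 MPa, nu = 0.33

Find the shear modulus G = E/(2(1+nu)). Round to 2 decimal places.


G = 2044 / (2 * 1.33)
= 768.42 MPa

768.42


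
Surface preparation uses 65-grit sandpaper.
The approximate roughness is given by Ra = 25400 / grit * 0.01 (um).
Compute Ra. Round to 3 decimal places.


Ra = 25400 / 65 * 0.01
= 254 / 65
= 3.908 um

3.908


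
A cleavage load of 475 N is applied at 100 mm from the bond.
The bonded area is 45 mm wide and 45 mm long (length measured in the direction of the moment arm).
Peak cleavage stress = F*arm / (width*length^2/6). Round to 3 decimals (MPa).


Moment = 475 * 100 = 47500 N*mm
Section modulus = 45 * 2025 / 6 = 91125 / 6 mm^3
Stress = 47500 / (91125 / 6) = 285000 / 91125
= 3.128 MPa

3.128


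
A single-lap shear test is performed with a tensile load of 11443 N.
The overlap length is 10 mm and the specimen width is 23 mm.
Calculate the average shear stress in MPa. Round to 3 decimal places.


Shear stress = F / (overlap * width)
= 11443 / (10 * 23)
= 11443 / 230
= 49.752 MPa

49.752


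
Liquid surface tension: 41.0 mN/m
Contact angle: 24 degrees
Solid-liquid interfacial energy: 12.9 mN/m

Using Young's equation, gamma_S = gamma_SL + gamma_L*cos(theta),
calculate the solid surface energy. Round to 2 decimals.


gamma_S = 12.9 + 41.0 * cos(24)
= 50.36 mN/m

50.36


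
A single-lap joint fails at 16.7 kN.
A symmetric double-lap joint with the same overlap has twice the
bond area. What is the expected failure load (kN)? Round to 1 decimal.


Double-lap load = 2 * 16.7 = 33.4 kN

33.4


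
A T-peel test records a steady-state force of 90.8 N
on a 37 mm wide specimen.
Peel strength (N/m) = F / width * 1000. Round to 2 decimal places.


Peel strength = 90.8 / 37 * 1000
= 2454.05 N/m

2454.05


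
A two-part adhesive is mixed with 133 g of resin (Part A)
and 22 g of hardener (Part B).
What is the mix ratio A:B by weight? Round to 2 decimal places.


Mix ratio = mass_A / mass_B
= 133 / 22
= 6.05

6.05


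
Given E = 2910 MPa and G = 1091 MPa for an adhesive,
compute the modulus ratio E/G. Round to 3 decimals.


E/G ratio = 2910 / 1091 = 2.667

2.667


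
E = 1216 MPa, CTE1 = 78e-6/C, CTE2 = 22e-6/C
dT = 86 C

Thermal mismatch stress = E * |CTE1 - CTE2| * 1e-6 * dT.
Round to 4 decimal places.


= 1216 * 56e-6 * 86
= 5.8563 MPa

5.8563


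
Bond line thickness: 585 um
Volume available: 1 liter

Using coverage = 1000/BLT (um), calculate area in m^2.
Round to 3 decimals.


1 L = 1e6 mm^3, thickness = 585 um = 0.585 mm
Area = 1e6 / 0.585 mm^2 = (1e6 / 0.585) / 1e6 m^2 = 1000 / 585 m^2
= 1.709 m^2

1.709


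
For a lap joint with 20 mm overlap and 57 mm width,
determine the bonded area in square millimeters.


Area = 20 * 57 = 1140 mm^2

1140


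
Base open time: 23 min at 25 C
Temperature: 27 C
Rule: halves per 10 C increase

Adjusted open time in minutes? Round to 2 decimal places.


Acceleration = 2^((27-25)/10) = 1.1487
Open time = 23 / 1.1487 = 20.02 min

20.02


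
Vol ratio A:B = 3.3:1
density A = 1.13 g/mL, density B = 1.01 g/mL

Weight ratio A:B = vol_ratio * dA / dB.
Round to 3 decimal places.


Weight ratio = 3.3 * 1.13 / 1.01
= 3.692

3.692


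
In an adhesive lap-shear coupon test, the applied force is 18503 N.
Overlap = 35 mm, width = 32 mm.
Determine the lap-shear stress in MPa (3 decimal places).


stress = F / (overlap * width)
= 18503 / (35 * 32)
= 16.521 MPa

16.521


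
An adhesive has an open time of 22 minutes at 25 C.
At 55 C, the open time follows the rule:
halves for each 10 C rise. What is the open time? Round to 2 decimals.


Factor = 2^((55-25)/10) = 8.0000
Open time = 22 / 8.0000 = 2.75 min

2.75


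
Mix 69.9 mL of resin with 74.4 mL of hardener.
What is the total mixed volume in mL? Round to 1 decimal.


Total = 69.9 + 74.4 = 144.3 mL

144.3


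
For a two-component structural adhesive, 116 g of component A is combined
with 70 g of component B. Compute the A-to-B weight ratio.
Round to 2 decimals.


Weight ratio A:B = 116 / 70
= 1.66

1.66


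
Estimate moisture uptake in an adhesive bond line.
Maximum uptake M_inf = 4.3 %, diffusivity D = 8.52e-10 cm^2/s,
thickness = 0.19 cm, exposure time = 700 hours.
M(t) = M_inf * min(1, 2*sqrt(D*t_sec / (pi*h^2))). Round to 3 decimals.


Convert time: 700 h = 2520000 s
ratio = min(1, 2*sqrt(8.52e-10*2520000/(pi*0.19^2)))
= 0.275183
M(t) = 4.3 * 0.275183 = 1.183%

1.183


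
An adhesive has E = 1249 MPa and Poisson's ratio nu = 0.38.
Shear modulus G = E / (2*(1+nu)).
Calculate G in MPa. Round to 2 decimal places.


G = 1249 / (2*(1+0.38))
= 1249 / 2.76
= 452.54 MPa

452.54


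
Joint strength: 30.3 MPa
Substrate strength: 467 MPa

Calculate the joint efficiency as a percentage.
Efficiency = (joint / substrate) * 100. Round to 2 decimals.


Efficiency = (30.3 / 467) * 100 = 6.49%

6.49


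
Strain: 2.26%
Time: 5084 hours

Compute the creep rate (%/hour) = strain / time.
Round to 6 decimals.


Creep rate = 2.26 / 5084
= 0.000445 %/h

0.000445


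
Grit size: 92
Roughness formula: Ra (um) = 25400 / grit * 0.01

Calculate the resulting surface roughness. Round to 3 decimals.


Ra = 25400 / 92 * 0.01
= 2.761 um

2.761


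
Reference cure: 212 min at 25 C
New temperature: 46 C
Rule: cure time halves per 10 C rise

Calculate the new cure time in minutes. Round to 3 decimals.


factor = 2^((46-25)/10) = 4.2871
t_new = 212 / 4.2871 = 49.451 min

49.451


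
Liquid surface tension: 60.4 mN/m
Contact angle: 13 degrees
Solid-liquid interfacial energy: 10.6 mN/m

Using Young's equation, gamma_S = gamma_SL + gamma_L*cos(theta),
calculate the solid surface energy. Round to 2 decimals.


gamma_S = 10.6 + 60.4 * cos(13)
= 69.45 mN/m

69.45


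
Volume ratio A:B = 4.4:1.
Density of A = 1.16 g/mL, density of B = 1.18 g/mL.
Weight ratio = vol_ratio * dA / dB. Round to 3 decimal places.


Wt ratio = 4.4 * 1.16 / 1.18
= 4.325

4.325


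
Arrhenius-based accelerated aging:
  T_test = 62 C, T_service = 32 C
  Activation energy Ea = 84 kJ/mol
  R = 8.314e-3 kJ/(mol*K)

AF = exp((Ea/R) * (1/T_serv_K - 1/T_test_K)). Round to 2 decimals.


T_test_K = 335.15, T_serv_K = 305.15
AF = exp((84/8.314e-3) * (1/305.15 - 1/335.15))
= 19.37

19.37


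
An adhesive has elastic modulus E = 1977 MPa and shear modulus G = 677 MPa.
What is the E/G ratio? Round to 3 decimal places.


E/G = 1977 / 677 = 2.920

2.920


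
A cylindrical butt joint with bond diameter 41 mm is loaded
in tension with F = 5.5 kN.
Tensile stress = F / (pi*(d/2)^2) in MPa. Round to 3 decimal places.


Area = pi * (41/2)^2 = 1320.2543 mm^2
Stress = 5.5*1000 / 1320.2543
= 4.166 MPa

4.166


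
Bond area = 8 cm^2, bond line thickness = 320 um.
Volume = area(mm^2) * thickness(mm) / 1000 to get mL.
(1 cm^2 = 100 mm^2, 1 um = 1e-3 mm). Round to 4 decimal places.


area_mm2 = 8 * 100 = 800
blt_mm = 320 * 1e-3 = 0.32
vol_mm3 = 800 * 0.32 = 256.0
vol_mL = 256.0 / 1000 = 0.2560 mL

0.2560


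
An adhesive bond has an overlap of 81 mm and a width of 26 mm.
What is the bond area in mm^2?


Bond area = overlap * width
= 81 * 26
= 2106 mm^2

2106


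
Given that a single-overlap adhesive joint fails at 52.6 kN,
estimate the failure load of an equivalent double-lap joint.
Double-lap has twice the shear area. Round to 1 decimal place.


Double-lap factor = 2
Expected load = 52.6 * 2 = 105.2 kN

105.2


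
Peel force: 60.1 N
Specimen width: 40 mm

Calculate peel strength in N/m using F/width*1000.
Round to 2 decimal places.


Peel strength = 60.1 / 40 * 1000 = 1502.50 N/m

1502.50


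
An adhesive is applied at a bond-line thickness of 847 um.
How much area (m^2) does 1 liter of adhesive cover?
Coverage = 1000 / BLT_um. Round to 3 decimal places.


Coverage = 1000 / 847 = 1.181 m^2

1.181


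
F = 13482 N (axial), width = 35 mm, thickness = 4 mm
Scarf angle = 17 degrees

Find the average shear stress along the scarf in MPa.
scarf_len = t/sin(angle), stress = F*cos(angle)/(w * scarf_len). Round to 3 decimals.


scarf_len = 4/sin(17 deg) = 13.6812
cos(17 deg) = 0.956305
stress = 13482*0.956305/(35*13.6812) = 26.925 MPa

26.925


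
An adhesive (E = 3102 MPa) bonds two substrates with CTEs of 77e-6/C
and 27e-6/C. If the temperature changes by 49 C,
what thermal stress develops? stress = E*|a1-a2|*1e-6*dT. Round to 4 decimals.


Stress = 3102 * |77 - 27| * 1e-6 * 49
= 7.5999 MPa

7.5999


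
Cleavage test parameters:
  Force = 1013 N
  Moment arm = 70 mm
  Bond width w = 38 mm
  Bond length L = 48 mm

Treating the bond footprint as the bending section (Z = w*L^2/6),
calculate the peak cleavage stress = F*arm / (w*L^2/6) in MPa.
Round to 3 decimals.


M = 1013 * 70 = 70910 N*mm
Z = 38 * 48^2 / 6 = 87552 / 6 mm^3
sigma = M / Z = 6 * 70910 / 87552 = 425460 / 87552
= 4.860 MPa

4.860


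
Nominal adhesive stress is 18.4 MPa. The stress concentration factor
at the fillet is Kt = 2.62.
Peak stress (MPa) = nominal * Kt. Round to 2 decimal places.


Peak = 18.4 * 2.62 = 48.21 MPa

48.21


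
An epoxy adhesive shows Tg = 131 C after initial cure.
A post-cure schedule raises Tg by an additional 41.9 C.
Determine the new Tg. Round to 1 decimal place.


New Tg = 131 + 41.9
= 172.9 C

172.9


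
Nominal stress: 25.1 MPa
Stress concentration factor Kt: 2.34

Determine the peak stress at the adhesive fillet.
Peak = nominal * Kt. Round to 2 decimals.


Peak stress = 25.1 * 2.34
= 58.73 MPa

58.73


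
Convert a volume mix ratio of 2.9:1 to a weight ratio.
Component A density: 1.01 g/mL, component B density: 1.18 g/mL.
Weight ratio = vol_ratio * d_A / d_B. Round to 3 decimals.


= 2.9 * 1.01 / 1.18 = 2.482

2.482


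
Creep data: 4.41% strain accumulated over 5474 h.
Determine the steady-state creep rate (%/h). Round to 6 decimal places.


Rate = 4.41 / 5474 = 0.000806 %/h

0.000806


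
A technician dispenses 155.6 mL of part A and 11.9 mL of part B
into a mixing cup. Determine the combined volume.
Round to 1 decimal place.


Combined volume = 155.6 + 11.9
= 167.5 mL

167.5


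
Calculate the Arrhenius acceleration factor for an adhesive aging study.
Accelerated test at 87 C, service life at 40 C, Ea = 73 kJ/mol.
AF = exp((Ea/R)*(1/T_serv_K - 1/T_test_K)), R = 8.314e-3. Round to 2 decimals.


T_test = 360.15 K, T_serv = 313.15 K
Ea/R = 73 / 0.008314 = 8780.37
AF = exp(8780.37 * (1/313.15 - 1/360.15))
= 38.83

38.83


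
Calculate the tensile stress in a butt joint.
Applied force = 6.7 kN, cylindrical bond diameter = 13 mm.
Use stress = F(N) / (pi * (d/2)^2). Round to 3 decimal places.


A = pi * 6.5^2 = 132.7323 mm^2
sigma = 6700.0 / 132.7323 = 50.478 MPa

50.478


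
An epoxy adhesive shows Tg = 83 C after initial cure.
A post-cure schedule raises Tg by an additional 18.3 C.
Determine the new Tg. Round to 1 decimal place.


New Tg = 83 + 18.3
= 101.3 C

101.3


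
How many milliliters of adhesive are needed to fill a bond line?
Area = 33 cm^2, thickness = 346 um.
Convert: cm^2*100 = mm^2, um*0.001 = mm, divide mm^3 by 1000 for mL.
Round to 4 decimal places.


= (33 * 100) * (346 * 0.001) / 1000
= 1.1418 mL

1.1418


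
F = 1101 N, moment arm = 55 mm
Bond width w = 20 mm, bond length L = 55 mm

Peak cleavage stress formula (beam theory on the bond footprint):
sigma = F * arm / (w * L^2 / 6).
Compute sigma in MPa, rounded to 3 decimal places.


sigma = (1101 * 55) / (20 * 3025 / 6)
= 60555 * 6 / 60500
= 363330 / 60500
= 6.005 MPa

6.005


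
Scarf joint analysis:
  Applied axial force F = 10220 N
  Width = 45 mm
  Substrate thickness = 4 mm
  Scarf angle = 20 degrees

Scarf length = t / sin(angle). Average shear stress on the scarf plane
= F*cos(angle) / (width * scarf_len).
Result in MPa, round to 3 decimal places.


Scarf length = 4 / sin(20 deg) = 11.6952 mm
cos(20 deg) = 0.939693
Shear = 10220 * 0.939693 / (45 * 11.6952)
= 18.248 MPa

18.248


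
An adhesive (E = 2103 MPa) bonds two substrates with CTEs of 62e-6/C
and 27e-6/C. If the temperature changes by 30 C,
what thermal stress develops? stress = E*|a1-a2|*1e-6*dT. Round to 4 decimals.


Stress = 2103 * |62 - 27| * 1e-6 * 30
= 2.2082 MPa

2.2082


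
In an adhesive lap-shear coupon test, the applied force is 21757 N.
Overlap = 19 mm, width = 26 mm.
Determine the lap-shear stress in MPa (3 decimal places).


stress = F / (overlap * width)
= 21757 / (19 * 26)
= 44.043 MPa

44.043


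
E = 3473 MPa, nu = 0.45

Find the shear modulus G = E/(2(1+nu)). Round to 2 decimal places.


G = 3473 / (2 * 1.45)
= 1197.59 MPa

1197.59


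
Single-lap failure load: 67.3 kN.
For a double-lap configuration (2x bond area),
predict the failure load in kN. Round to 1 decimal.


Failure load = 67.3 * 2 = 134.6 kN

134.6


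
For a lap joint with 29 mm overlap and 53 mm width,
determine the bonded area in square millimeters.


Area = 29 * 53 = 1537 mm^2

1537


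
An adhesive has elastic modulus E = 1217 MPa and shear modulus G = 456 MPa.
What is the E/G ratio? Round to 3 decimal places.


E/G = 1217 / 456 = 2.669

2.669


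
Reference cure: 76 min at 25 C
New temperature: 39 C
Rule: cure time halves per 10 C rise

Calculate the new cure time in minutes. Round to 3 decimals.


factor = 2^((39-25)/10) = 2.6390
t_new = 76 / 2.6390 = 28.799 min

28.799


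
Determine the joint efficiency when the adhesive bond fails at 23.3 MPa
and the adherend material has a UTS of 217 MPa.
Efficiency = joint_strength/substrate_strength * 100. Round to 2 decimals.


Joint efficiency = 23.3 / 217 * 100
= 10.74%

10.74


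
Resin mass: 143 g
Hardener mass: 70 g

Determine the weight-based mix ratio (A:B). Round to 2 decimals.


Ratio = 143 / 70 = 2.04

2.04


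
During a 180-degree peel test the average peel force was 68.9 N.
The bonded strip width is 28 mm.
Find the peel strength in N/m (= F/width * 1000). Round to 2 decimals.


Peel strength = F/width * 1000
= 68.9 / 28 * 1000
= 2460.71 N/m

2460.71


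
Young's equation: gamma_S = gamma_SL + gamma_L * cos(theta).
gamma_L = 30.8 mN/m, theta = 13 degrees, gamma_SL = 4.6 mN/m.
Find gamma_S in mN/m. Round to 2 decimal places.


cos(13 deg) = 0.974370
gamma_S = 4.6 + 30.8 * 0.974370
= 34.61 mN/m

34.61


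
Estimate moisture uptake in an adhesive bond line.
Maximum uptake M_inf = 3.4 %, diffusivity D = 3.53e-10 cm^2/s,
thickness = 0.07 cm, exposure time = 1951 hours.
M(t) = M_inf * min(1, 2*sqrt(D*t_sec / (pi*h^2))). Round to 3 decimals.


Convert time: 1951 h = 7023600 s
ratio = min(1, 2*sqrt(3.53e-10*7023600/(pi*0.07^2)))
= 0.802646
M(t) = 3.4 * 0.802646 = 2.729%

2.729


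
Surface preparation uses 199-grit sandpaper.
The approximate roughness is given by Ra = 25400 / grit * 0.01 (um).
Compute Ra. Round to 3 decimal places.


Ra = 25400 / 199 * 0.01
= 254 / 199
= 1.276 um

1.276


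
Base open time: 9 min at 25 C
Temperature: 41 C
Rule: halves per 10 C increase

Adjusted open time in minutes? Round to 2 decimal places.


Acceleration = 2^((41-25)/10) = 3.0314
Open time = 9 / 3.0314 = 2.97 min

2.97


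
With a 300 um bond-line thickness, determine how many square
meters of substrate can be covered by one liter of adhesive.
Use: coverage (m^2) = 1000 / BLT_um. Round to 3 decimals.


Coverage = 1000 / 300 = 3.333 m^2

3.333


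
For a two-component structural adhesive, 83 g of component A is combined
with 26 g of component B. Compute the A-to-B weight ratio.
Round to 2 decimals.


Weight ratio A:B = 83 / 26
= 3.19

3.19


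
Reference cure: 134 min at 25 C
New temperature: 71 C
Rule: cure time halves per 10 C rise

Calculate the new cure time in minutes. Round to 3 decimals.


factor = 2^((71-25)/10) = 24.2515
t_new = 134 / 24.2515 = 5.525 min

5.525


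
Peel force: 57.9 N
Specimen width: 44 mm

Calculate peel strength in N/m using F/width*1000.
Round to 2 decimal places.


Peel strength = 57.9 / 44 * 1000 = 1315.91 N/m

1315.91


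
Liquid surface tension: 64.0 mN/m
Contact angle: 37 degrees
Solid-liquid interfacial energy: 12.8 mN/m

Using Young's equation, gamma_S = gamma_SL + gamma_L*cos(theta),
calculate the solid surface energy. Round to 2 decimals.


gamma_S = 12.8 + 64.0 * cos(37)
= 63.91 mN/m

63.91


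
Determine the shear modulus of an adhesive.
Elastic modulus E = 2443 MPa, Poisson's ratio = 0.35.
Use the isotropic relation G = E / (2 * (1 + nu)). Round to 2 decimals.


G = 2443 / (2*(1+0.35)) = 2443 / 2.70
= 904.81 MPa

904.81


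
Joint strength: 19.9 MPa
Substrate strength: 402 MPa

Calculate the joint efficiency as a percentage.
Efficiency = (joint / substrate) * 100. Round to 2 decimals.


Efficiency = (19.9 / 402) * 100 = 4.95%

4.95


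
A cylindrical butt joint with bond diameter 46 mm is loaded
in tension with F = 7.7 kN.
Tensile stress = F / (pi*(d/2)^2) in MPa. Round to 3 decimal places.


Area = pi * (46/2)^2 = 1661.9025 mm^2
Stress = 7.7*1000 / 1661.9025
= 4.633 MPa

4.633


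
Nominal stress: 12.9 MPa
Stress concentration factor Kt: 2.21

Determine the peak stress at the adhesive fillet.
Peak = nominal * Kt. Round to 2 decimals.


Peak stress = 12.9 * 2.21
= 28.51 MPa

28.51


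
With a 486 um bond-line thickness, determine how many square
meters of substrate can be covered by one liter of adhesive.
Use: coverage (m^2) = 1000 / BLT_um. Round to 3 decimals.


Coverage = 1000 / 486 = 2.058 m^2

2.058


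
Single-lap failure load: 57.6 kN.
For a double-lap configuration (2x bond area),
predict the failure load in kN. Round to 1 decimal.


Failure load = 57.6 * 2 = 115.2 kN

115.2


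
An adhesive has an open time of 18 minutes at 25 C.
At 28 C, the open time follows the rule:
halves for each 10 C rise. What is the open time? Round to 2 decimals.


Factor = 2^((28-25)/10) = 1.2311
Open time = 18 / 1.2311 = 14.62 min

14.62


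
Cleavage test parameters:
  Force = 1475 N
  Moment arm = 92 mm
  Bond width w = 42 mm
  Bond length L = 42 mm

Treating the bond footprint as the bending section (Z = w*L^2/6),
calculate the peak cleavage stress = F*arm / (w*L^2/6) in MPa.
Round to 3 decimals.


M = 1475 * 92 = 135700 N*mm
Z = 42 * 42^2 / 6 = 74088 / 6 mm^3
sigma = M / Z = 6 * 135700 / 74088 = 814200 / 74088
= 10.990 MPa

10.990


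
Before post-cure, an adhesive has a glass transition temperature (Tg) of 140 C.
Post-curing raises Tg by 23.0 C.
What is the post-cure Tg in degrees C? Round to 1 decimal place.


Tg_post = Tg_base + delta_Tg
= 140 + 23.0
= 163.0 C

163.0


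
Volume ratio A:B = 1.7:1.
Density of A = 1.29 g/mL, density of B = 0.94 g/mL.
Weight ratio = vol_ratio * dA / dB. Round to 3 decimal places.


Wt ratio = 1.7 * 1.29 / 0.94
= 2.333

2.333


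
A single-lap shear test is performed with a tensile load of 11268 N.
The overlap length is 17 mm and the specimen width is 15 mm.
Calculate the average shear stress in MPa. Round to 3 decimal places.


Shear stress = F / (overlap * width)
= 11268 / (17 * 15)
= 11268 / 255
= 44.188 MPa

44.188


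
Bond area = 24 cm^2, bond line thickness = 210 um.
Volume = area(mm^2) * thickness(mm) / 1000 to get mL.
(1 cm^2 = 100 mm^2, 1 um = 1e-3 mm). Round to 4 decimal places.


area_mm2 = 24 * 100 = 2400
blt_mm = 210 * 1e-3 = 0.21
vol_mm3 = 2400 * 0.21 = 504.0
vol_mL = 504.0 / 1000 = 0.5040 mL

0.5040


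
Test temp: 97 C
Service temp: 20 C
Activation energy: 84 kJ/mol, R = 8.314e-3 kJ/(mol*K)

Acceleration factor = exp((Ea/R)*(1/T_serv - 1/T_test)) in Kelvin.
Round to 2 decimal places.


AF = exp((84/0.008314)*(1/293.15 - 1/370.15))
= 1299.27

1299.27


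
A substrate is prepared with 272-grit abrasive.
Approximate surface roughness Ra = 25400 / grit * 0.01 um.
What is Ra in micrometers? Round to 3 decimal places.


Ra = 25400 / 272 * 0.01 = 0.934 um

0.934


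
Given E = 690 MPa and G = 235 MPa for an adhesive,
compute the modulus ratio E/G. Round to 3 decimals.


E/G ratio = 690 / 235 = 2.936

2.936


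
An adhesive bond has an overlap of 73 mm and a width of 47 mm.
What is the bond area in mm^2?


Bond area = overlap * width
= 73 * 47
= 3431 mm^2

3431


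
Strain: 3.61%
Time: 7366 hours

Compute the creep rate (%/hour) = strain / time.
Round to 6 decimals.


Creep rate = 3.61 / 7366
= 0.000490 %/h

0.000490


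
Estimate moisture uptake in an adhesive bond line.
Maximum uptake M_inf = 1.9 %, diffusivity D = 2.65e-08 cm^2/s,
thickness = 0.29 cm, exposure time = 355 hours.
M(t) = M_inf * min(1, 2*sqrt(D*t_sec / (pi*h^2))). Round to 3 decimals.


Convert time: 355 h = 1278000 s
ratio = min(1, 2*sqrt(2.65e-08*1278000/(pi*0.29^2)))
= 0.716053
M(t) = 1.9 * 0.716053 = 1.361%

1.361


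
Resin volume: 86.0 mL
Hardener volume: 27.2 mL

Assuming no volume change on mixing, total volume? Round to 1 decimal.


V_total = 86.0 + 27.2 = 113.2 mL

113.2


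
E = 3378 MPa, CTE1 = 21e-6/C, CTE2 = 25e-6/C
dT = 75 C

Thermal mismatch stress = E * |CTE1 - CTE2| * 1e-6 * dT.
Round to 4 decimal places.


= 3378 * 4e-6 * 75
= 1.0134 MPa

1.0134


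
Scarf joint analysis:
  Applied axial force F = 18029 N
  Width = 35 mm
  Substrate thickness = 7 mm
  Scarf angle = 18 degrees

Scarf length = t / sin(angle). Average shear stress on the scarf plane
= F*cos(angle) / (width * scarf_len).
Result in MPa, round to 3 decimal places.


Scarf length = 7 / sin(18 deg) = 22.6525 mm
cos(18 deg) = 0.951057
Shear = 18029 * 0.951057 / (35 * 22.6525)
= 21.627 MPa

21.627


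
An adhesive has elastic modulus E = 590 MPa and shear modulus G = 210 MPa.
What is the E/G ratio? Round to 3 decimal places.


E/G = 590 / 210 = 2.810

2.810


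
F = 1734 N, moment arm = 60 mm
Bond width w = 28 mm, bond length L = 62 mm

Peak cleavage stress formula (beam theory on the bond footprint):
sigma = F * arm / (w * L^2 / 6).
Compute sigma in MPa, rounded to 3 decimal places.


sigma = (1734 * 60) / (28 * 3844 / 6)
= 104040 * 6 / 107632
= 624240 / 107632
= 5.800 MPa

5.800


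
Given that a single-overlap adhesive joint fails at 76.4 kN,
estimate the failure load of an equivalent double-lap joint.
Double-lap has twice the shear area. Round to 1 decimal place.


Double-lap factor = 2
Expected load = 76.4 * 2 = 152.8 kN

152.8


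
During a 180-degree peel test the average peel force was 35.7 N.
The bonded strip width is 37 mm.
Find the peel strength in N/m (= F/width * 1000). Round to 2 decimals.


Peel strength = F/width * 1000
= 35.7 / 37 * 1000
= 964.86 N/m

964.86


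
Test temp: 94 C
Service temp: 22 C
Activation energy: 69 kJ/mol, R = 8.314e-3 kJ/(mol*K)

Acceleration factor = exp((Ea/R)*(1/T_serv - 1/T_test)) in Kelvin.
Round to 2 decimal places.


AF = exp((69/0.008314)*(1/295.15 - 1/367.15))
= 248.20

248.20


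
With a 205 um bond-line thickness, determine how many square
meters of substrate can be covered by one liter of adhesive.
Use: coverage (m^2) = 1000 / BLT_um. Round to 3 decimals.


Coverage = 1000 / 205 = 4.878 m^2

4.878


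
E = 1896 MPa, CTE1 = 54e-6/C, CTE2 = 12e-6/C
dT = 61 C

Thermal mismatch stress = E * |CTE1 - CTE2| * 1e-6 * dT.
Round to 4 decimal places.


= 1896 * 42e-6 * 61
= 4.8576 MPa

4.8576


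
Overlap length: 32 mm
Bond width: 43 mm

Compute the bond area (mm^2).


Bond area = 32 * 43 = 1376 mm^2

1376


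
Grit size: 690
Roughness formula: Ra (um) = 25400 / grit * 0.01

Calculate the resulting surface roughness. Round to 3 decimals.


Ra = 25400 / 690 * 0.01
= 0.368 um

0.368


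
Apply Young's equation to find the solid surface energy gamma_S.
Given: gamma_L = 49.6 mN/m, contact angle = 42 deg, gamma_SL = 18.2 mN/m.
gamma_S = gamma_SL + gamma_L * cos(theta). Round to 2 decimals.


theta_rad = 42 * pi/180 = 0.733038
gamma_S = 18.2 + 49.6 * cos(0.733038)
= 55.06 mN/m

55.06


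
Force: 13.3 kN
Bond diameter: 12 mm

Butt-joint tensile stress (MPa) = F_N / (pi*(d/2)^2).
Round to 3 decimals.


F_N = 13.3 * 1000 = 13300.0 N
A = pi*(6.0)^2 = 113.0973 mm^2
stress = 13300.0 / 113.0973 = 117.598 MPa

117.598


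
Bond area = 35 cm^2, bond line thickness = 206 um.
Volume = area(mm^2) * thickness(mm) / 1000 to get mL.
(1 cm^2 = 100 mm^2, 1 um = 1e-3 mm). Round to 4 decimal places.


area_mm2 = 35 * 100 = 3500
blt_mm = 206 * 1e-3 = 0.206
vol_mm3 = 3500 * 0.206 = 721.0
vol_mL = 721.0 / 1000 = 0.7210 mL

0.7210


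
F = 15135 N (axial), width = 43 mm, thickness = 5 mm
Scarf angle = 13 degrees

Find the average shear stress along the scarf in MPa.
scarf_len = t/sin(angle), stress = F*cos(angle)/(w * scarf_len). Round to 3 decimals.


scarf_len = 5/sin(13 deg) = 22.2271
cos(13 deg) = 0.974370
stress = 15135*0.974370/(43*22.2271) = 15.430 MPa

15.430


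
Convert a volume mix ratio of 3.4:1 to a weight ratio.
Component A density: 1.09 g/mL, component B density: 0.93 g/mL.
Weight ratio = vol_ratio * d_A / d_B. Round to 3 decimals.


= 3.4 * 1.09 / 0.93 = 3.985

3.985


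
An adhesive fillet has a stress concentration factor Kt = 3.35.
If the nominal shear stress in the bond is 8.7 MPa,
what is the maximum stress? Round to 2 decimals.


Max stress = 8.7 * 3.35 = 29.15 MPa

29.15


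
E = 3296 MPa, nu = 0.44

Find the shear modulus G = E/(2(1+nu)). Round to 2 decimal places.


G = 3296 / (2 * 1.44)
= 1144.44 MPa

1144.44


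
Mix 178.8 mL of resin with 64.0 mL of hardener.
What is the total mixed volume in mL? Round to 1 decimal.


Total = 178.8 + 64.0 = 242.8 mL

242.8


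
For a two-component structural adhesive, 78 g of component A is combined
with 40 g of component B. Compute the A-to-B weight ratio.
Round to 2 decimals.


Weight ratio A:B = 78 / 40
= 1.95

1.95


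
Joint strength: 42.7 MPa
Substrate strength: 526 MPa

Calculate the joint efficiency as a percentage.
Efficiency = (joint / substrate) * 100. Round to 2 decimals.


Efficiency = (42.7 / 526) * 100 = 8.12%

8.12


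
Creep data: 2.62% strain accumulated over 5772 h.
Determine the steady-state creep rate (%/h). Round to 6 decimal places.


Rate = 2.62 / 5772 = 0.000454 %/h

0.000454


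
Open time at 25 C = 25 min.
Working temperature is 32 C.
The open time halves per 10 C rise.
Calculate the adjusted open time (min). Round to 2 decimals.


factor = 2^((32 - 25) / 10) = 1.6245
ot = 25 / 1.6245 = 15.39 min

15.39


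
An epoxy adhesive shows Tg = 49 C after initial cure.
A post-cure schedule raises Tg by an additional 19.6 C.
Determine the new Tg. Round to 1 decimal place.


New Tg = 49 + 19.6
= 68.6 C

68.6


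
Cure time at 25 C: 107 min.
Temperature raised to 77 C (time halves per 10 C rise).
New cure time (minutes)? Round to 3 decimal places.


Acceleration factor = 2^(52/10) = 36.7583
New time = 107 / 36.7583 = 2.911 min

2.911


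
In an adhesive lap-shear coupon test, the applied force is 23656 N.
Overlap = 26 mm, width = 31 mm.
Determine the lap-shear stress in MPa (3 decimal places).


stress = F / (overlap * width)
= 23656 / (26 * 31)
= 29.350 MPa

29.350


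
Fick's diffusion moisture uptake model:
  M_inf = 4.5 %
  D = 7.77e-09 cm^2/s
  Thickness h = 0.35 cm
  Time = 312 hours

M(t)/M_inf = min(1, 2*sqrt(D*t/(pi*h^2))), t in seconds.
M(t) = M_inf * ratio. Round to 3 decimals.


t_sec = 312 * 3600 = 1123200
ratio = 2*sqrt(7.77e-09*1123200/(pi*0.35^2))
= min(1, 0.301180)
= 0.301180
M(t) = 4.5 * 0.301180 = 1.355 %

1.355


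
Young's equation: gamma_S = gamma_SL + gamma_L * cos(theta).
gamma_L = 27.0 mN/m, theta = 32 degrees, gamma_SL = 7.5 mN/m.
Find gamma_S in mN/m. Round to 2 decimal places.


cos(32 deg) = 0.848048
gamma_S = 7.5 + 27.0 * 0.848048
= 30.40 mN/m

30.40


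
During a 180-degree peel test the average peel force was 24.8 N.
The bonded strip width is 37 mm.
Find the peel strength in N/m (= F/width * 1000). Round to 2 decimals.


Peel strength = F/width * 1000
= 24.8 / 37 * 1000
= 670.27 N/m

670.27


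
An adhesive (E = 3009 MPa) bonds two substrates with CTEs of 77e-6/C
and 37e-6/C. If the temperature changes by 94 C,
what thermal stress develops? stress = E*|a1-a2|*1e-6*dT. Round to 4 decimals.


Stress = 3009 * |77 - 37| * 1e-6 * 94
= 11.3138 MPa

11.3138


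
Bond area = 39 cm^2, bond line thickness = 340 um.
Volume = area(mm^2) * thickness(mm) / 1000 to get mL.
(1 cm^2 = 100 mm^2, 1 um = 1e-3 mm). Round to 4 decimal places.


area_mm2 = 39 * 100 = 3900
blt_mm = 340 * 1e-3 = 0.34
vol_mm3 = 3900 * 0.34 = 1326.0
vol_mL = 1326.0 / 1000 = 1.3260 mL

1.3260


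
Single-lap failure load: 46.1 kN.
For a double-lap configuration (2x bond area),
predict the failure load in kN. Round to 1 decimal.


Failure load = 46.1 * 2 = 92.2 kN

92.2


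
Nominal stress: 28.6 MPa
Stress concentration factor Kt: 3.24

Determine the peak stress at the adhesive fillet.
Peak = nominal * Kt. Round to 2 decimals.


Peak stress = 28.6 * 3.24
= 92.66 MPa

92.66


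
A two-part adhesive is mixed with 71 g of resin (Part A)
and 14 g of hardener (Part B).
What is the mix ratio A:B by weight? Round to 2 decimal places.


Mix ratio = mass_A / mass_B
= 71 / 14
= 5.07

5.07


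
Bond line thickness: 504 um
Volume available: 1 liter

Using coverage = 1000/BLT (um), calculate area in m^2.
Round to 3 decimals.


1 L = 1e6 mm^3, thickness = 504 um = 0.504 mm
Area = 1e6 / 0.504 mm^2 = (1e6 / 0.504) / 1e6 m^2 = 1000 / 504 m^2
= 1.984 m^2

1.984


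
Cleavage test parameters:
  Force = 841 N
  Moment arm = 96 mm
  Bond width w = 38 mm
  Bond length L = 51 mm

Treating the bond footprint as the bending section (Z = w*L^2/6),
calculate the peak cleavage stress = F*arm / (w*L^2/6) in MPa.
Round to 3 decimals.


M = 841 * 96 = 80736 N*mm
Z = 38 * 51^2 / 6 = 98838 / 6 mm^3
sigma = M / Z = 6 * 80736 / 98838 = 484416 / 98838
= 4.901 MPa

4.901


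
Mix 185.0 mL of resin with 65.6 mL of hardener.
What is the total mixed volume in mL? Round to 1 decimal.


Total = 185.0 + 65.6 = 250.6 mL

250.6


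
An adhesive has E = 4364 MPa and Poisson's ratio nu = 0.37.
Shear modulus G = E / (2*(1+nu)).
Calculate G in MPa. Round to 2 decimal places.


G = 4364 / (2*(1+0.37))
= 4364 / 2.74
= 1592.70 MPa

1592.70


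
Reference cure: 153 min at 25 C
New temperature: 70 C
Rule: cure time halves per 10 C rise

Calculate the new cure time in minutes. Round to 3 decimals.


factor = 2^((70-25)/10) = 22.6274
t_new = 153 / 22.6274 = 6.762 min

6.762


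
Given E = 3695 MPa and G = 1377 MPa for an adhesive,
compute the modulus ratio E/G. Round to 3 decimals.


E/G ratio = 3695 / 1377 = 2.683

2.683


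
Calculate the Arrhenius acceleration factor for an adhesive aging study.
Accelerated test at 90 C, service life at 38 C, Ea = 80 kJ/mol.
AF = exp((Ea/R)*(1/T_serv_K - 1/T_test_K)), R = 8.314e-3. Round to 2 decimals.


T_test = 363.15 K, T_serv = 311.15 K
Ea/R = 80 / 0.008314 = 9622.32
AF = exp(9622.32 * (1/311.15 - 1/363.15))
= 83.78

83.78


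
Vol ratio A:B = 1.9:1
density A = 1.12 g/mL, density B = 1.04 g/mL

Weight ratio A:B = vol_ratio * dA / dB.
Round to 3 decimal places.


Weight ratio = 1.9 * 1.12 / 1.04
= 2.046

2.046


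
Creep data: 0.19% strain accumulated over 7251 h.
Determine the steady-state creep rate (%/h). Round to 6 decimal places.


Rate = 0.19 / 7251 = 0.000026 %/h

0.000026


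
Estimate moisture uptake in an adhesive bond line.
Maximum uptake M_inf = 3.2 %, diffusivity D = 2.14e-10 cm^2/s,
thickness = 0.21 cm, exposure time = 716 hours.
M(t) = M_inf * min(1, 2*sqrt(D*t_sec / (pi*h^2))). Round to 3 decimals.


Convert time: 716 h = 2577600 s
ratio = min(1, 2*sqrt(2.14e-10*2577600/(pi*0.21^2)))
= 0.126197
M(t) = 3.2 * 0.126197 = 0.404%

0.404


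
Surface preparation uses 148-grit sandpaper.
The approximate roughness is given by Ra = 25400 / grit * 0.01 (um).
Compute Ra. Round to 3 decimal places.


Ra = 25400 / 148 * 0.01
= 254 / 148
= 1.716 um

1.716


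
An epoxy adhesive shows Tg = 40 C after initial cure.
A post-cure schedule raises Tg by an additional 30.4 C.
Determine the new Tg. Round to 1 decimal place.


New Tg = 40 + 30.4
= 70.4 C

70.4


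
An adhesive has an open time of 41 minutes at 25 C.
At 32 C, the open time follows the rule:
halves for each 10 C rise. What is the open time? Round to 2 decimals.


Factor = 2^((32-25)/10) = 1.6245
Open time = 41 / 1.6245 = 25.24 min

25.24


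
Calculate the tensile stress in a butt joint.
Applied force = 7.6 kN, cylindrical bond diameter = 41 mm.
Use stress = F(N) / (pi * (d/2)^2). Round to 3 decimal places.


A = pi * 20.5^2 = 1320.2543 mm^2
sigma = 7600.0 / 1320.2543 = 5.756 MPa

5.756


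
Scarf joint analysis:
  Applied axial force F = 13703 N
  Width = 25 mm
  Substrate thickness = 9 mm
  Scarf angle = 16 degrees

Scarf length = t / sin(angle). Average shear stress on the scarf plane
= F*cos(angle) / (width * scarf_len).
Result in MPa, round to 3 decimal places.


Scarf length = 9 / sin(16 deg) = 32.6516 mm
cos(16 deg) = 0.961262
Shear = 13703 * 0.961262 / (25 * 32.6516)
= 16.137 MPa

16.137


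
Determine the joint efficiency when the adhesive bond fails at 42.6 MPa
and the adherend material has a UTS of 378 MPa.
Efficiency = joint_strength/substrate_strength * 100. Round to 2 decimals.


Joint efficiency = 42.6 / 378 * 100
= 11.27%

11.27


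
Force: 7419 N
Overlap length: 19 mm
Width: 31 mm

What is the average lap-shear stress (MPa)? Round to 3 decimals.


Average shear stress = F / (overlap * width)
= 7419 / (19 * 31)
= 12.596 MPa

12.596


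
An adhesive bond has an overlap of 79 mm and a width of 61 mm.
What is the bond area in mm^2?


Bond area = overlap * width
= 79 * 61
= 4819 mm^2

4819


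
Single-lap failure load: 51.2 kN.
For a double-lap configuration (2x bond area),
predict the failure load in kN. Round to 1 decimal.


Failure load = 51.2 * 2 = 102.4 kN

102.4


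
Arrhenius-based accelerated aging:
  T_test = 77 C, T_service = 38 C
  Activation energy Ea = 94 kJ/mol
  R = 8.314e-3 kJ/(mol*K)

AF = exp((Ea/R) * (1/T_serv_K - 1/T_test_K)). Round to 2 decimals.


T_test_K = 350.15, T_serv_K = 311.15
AF = exp((94/8.314e-3) * (1/311.15 - 1/350.15))
= 57.24

57.24


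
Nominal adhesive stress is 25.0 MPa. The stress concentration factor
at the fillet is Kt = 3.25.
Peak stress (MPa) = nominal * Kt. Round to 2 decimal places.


Peak = 25.0 * 3.25 = 81.25 MPa

81.25


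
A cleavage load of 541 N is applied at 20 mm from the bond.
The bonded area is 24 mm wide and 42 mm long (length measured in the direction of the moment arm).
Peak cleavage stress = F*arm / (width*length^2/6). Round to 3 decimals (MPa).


Moment = 541 * 20 = 10820 N*mm
Section modulus = 24 * 1764 / 6 = 42336 / 6 mm^3
Stress = 10820 / (42336 / 6) = 64920 / 42336
= 1.533 MPa

1.533


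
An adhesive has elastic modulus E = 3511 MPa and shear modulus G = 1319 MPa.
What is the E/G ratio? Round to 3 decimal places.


E/G = 3511 / 1319 = 2.662

2.662


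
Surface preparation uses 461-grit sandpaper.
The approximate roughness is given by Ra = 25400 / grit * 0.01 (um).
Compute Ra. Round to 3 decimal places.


Ra = 25400 / 461 * 0.01
= 254 / 461
= 0.551 um

0.551


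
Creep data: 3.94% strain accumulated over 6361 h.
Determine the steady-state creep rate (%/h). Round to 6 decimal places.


Rate = 3.94 / 6361 = 0.000619 %/h

0.000619


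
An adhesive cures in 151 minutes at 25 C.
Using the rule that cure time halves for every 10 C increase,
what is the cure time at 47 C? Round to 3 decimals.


Factor = 2^((47 - 25) / 10) = 4.5948
Cure time = 151 / 4.5948
= 32.863 minutes

32.863
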